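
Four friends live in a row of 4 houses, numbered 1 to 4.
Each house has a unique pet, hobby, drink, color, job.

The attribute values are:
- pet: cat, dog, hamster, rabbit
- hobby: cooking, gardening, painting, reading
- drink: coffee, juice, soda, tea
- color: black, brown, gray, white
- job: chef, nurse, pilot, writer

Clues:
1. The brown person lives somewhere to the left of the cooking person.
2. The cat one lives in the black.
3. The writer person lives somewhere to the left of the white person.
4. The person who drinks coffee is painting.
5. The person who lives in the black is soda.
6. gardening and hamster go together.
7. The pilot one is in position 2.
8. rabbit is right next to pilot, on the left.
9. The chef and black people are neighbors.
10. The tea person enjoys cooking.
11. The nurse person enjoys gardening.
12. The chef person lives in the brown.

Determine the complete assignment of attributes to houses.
Solution:

House | Pet | Hobby | Drink | Color | Job
-----------------------------------------
  1   | rabbit | painting | coffee | brown | chef
  2   | cat | reading | soda | black | pilot
  3   | dog | cooking | tea | gray | writer
  4   | hamster | gardening | juice | white | nurse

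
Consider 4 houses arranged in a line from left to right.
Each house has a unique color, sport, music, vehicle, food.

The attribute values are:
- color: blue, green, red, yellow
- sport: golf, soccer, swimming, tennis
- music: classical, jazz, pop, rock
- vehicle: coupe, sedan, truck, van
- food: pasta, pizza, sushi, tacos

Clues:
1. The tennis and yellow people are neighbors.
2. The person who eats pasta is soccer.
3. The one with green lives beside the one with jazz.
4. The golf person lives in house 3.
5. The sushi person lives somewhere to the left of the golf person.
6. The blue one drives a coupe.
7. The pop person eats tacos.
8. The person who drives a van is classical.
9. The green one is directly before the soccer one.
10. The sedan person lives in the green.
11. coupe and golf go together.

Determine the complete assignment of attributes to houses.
Solution:

House | Color | Sport | Music | Vehicle | Food
----------------------------------------------
  1   | green | tennis | rock | sedan | sushi
  2   | yellow | soccer | jazz | truck | pasta
  3   | blue | golf | pop | coupe | tacos
  4   | red | swimming | classical | van | pizza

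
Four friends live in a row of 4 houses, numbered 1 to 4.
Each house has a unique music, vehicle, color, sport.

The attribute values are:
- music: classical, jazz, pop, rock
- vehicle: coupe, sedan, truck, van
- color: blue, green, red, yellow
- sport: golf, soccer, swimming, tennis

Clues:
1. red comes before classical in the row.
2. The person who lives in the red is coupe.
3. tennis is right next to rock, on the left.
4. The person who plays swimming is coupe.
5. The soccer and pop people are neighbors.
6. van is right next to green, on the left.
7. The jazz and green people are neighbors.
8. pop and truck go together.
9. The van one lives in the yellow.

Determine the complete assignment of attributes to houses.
Solution:

House | Music | Vehicle | Color | Sport
---------------------------------------
  1   | jazz | van | yellow | soccer
  2   | pop | truck | green | tennis
  3   | rock | coupe | red | swimming
  4   | classical | sedan | blue | golf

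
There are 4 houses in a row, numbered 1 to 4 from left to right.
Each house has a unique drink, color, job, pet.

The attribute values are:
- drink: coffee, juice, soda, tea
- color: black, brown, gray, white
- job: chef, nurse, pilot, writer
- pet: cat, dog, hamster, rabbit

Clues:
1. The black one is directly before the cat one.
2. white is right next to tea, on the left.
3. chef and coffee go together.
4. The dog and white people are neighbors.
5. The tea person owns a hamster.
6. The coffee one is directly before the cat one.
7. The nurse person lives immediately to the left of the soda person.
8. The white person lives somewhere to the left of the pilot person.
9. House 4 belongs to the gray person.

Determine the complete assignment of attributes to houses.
Solution:

House | Drink | Color | Job | Pet
---------------------------------
  1   | coffee | black | chef | dog
  2   | juice | white | writer | cat
  3   | tea | brown | nurse | hamster
  4   | soda | gray | pilot | rabbit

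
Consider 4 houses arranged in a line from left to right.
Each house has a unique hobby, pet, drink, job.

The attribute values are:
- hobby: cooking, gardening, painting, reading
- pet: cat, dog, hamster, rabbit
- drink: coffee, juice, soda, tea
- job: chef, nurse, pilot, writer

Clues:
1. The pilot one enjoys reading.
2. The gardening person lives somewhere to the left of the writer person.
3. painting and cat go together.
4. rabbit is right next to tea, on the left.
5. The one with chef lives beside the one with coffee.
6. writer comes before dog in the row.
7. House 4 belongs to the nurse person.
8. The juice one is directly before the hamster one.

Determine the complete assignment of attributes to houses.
Solution:

House | Hobby | Pet | Drink | Job
---------------------------------
  1   | reading | rabbit | juice | pilot
  2   | gardening | hamster | tea | chef
  3   | painting | cat | coffee | writer
  4   | cooking | dog | soda | nurse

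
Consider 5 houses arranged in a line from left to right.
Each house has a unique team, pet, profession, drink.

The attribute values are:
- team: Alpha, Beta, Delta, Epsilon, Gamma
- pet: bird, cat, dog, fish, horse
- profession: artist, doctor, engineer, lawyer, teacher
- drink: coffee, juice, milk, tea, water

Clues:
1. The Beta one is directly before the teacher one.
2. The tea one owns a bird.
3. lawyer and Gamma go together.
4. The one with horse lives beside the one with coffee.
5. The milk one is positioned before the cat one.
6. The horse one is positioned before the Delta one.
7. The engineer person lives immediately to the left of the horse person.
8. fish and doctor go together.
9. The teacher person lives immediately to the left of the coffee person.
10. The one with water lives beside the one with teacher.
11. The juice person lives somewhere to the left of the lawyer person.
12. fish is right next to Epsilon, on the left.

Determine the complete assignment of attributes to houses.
Solution:

House | Team | Pet | Profession | Drink
---------------------------------------
  1   | Beta | dog | engineer | water
  2   | Alpha | horse | teacher | milk
  3   | Delta | fish | doctor | coffee
  4   | Epsilon | cat | artist | juice
  5   | Gamma | bird | lawyer | tea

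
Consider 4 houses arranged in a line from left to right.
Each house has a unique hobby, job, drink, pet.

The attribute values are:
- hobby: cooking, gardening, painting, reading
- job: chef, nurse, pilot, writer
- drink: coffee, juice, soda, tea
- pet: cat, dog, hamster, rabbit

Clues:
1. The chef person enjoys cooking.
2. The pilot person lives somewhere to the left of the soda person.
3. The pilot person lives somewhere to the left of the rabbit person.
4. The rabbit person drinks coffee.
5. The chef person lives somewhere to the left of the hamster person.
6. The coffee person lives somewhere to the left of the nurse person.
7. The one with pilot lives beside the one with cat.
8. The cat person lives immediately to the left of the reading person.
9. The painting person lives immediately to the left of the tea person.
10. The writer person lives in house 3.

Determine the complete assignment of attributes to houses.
Solution:

House | Hobby | Job | Drink | Pet
---------------------------------
  1   | painting | pilot | juice | dog
  2   | cooking | chef | tea | cat
  3   | reading | writer | coffee | rabbit
  4   | gardening | nurse | soda | hamster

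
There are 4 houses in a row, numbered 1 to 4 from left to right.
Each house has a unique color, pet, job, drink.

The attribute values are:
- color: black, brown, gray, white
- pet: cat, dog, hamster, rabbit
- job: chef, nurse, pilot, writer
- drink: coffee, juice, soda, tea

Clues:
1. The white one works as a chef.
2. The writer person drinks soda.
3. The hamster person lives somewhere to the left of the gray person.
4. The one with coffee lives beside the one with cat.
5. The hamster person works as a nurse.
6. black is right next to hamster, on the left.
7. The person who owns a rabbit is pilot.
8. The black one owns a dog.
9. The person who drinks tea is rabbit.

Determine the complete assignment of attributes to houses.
Solution:

House | Color | Pet | Job | Drink
---------------------------------
  1   | black | dog | writer | soda
  2   | brown | hamster | nurse | coffee
  3   | white | cat | chef | juice
  4   | gray | rabbit | pilot | tea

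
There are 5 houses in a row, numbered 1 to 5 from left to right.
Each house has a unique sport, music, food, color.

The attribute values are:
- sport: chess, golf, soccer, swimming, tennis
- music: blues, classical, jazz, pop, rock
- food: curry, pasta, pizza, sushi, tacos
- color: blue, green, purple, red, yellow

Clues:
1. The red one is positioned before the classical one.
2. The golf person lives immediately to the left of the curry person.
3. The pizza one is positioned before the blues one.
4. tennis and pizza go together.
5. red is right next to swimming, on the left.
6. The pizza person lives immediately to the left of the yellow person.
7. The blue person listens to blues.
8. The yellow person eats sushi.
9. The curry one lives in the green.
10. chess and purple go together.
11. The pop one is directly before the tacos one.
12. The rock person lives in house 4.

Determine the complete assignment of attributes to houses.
Solution:

House | Sport | Music | Food | Color
------------------------------------
  1   | tennis | jazz | pizza | red
  2   | swimming | pop | sushi | yellow
  3   | golf | blues | tacos | blue
  4   | soccer | rock | curry | green
  5   | chess | classical | pasta | purple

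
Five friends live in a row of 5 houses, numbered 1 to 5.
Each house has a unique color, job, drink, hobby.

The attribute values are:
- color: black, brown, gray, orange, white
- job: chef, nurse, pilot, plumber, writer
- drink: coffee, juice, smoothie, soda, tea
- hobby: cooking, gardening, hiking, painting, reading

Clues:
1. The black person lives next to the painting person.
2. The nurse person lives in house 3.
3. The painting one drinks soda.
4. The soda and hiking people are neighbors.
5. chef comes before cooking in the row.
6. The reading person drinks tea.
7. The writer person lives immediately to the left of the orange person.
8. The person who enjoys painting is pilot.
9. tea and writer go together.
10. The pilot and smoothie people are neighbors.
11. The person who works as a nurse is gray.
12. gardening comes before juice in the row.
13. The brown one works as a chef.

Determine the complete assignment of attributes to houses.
Solution:

House | Color | Job | Drink | Hobby
-----------------------------------
  1   | black | writer | tea | reading
  2   | orange | pilot | soda | painting
  3   | gray | nurse | smoothie | hiking
  4   | brown | chef | coffee | gardening
  5   | white | plumber | juice | cooking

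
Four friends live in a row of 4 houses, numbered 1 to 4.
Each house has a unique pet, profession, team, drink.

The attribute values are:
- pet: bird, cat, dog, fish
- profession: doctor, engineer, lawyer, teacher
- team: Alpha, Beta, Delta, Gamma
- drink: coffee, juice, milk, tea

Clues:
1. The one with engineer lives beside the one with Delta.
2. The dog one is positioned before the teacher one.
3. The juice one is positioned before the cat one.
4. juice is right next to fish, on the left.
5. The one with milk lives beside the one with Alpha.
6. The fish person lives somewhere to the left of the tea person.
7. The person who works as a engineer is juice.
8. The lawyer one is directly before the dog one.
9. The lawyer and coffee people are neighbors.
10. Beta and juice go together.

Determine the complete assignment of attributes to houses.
Solution:

House | Pet | Profession | Team | Drink
---------------------------------------
  1   | bird | engineer | Beta | juice
  2   | fish | lawyer | Delta | milk
  3   | dog | doctor | Alpha | coffee
  4   | cat | teacher | Gamma | tea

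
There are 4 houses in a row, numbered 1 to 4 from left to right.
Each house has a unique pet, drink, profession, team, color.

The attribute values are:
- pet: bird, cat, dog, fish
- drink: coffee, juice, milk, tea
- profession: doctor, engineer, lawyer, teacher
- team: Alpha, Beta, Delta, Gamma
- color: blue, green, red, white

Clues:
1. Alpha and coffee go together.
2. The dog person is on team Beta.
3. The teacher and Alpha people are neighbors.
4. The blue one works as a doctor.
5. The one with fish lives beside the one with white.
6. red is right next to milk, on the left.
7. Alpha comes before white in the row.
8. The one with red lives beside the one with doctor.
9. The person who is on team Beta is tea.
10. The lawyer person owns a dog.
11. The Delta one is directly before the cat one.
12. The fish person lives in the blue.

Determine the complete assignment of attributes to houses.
Solution:

House | Pet | Drink | Profession | Team | Color
-----------------------------------------------
  1   | bird | juice | teacher | Delta | green
  2   | cat | coffee | engineer | Alpha | red
  3   | fish | milk | doctor | Gamma | blue
  4   | dog | tea | lawyer | Beta | white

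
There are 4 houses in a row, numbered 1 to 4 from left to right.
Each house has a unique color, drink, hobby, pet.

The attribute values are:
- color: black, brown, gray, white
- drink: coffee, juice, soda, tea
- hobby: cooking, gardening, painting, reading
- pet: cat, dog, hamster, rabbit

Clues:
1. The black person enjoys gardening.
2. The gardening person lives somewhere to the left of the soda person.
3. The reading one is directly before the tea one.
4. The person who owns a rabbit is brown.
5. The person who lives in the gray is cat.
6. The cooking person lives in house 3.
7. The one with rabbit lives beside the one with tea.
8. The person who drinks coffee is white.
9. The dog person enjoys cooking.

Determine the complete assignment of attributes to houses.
Solution:

House | Color | Drink | Hobby | Pet
-----------------------------------
  1   | brown | juice | reading | rabbit
  2   | black | tea | gardening | hamster
  3   | white | coffee | cooking | dog
  4   | gray | soda | painting | cat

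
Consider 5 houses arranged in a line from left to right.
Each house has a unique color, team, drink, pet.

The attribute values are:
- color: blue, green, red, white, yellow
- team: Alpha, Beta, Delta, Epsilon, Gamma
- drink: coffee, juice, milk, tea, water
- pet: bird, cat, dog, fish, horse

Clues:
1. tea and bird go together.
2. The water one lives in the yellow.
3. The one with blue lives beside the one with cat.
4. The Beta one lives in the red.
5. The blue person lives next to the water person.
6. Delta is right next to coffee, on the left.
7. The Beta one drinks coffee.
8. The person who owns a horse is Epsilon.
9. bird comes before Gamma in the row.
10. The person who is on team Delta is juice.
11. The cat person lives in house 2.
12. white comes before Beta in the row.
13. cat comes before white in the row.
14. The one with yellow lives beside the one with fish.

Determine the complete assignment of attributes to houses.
Solution:

House | Color | Team | Drink | Pet
----------------------------------
  1   | blue | Alpha | tea | bird
  2   | yellow | Gamma | water | cat
  3   | white | Delta | juice | fish
  4   | red | Beta | coffee | dog
  5   | green | Epsilon | milk | horse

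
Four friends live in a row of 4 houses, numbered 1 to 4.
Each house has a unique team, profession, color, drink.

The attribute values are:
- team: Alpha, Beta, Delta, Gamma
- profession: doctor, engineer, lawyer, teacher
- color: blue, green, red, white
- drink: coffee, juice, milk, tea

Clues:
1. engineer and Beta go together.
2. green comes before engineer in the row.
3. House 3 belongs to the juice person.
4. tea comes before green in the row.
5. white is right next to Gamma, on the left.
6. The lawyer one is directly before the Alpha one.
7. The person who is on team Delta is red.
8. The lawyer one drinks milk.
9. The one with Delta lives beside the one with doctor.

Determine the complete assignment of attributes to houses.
Solution:

House | Team | Profession | Color | Drink
-----------------------------------------
  1   | Delta | lawyer | red | milk
  2   | Alpha | doctor | white | tea
  3   | Gamma | teacher | green | juice
  4   | Beta | engineer | blue | coffee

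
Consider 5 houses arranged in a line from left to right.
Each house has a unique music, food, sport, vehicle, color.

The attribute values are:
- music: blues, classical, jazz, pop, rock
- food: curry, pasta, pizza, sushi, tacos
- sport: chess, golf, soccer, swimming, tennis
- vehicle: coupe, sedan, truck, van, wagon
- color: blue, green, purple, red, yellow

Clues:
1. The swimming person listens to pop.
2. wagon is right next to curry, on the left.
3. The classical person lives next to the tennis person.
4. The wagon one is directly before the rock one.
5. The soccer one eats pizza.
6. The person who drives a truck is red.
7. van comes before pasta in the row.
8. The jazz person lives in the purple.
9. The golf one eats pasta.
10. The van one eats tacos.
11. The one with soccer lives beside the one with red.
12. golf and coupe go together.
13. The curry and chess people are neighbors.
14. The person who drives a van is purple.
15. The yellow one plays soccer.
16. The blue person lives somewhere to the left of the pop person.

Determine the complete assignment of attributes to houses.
Solution:

House | Music | Food | Sport | Vehicle | Color
----------------------------------------------
  1   | classical | pizza | soccer | wagon | yellow
  2   | rock | curry | tennis | truck | red
  3   | jazz | tacos | chess | van | purple
  4   | blues | pasta | golf | coupe | blue
  5   | pop | sushi | swimming | sedan | green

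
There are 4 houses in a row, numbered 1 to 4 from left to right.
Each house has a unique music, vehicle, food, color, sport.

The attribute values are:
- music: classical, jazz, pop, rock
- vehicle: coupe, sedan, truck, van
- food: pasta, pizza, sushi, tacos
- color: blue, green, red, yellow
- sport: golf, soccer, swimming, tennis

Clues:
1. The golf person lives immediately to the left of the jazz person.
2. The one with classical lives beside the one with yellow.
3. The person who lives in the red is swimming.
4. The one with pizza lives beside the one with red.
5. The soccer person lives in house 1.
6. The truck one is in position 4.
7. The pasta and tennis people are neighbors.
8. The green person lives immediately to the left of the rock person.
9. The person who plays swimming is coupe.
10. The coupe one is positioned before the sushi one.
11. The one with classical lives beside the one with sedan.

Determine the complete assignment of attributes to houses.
Solution:

House | Music | Vehicle | Food | Color | Sport
----------------------------------------------
  1   | classical | van | tacos | green | soccer
  2   | rock | sedan | pizza | yellow | golf
  3   | jazz | coupe | pasta | red | swimming
  4   | pop | truck | sushi | blue | tennis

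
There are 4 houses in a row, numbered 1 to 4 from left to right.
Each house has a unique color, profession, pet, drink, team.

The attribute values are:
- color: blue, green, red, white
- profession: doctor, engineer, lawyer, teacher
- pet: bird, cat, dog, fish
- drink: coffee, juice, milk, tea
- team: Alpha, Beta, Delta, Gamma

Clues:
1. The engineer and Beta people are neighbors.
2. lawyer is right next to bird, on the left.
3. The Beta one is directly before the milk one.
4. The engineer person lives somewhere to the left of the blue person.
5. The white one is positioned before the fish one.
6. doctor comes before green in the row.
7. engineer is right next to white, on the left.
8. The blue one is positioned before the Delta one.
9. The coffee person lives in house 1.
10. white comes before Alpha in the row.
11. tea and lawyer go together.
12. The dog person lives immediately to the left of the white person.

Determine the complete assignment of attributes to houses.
Solution:

House | Color | Profession | Pet | Drink | Team
-----------------------------------------------
  1   | red | engineer | dog | coffee | Gamma
  2   | white | lawyer | cat | tea | Beta
  3   | blue | doctor | bird | milk | Alpha
  4   | green | teacher | fish | juice | Delta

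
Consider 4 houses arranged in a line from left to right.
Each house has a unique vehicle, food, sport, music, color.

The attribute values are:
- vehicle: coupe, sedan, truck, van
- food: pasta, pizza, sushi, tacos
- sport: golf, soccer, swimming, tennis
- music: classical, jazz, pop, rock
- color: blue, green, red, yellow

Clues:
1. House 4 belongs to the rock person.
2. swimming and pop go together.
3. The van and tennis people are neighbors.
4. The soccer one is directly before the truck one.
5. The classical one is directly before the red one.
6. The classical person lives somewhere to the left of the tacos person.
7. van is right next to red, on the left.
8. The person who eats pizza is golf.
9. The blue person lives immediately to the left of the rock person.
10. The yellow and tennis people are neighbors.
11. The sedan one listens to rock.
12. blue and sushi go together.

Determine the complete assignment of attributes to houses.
Solution:

House | Vehicle | Food | Sport | Music | Color
----------------------------------------------
  1   | van | pasta | soccer | classical | yellow
  2   | truck | tacos | tennis | jazz | red
  3   | coupe | sushi | swimming | pop | blue
  4   | sedan | pizza | golf | rock | green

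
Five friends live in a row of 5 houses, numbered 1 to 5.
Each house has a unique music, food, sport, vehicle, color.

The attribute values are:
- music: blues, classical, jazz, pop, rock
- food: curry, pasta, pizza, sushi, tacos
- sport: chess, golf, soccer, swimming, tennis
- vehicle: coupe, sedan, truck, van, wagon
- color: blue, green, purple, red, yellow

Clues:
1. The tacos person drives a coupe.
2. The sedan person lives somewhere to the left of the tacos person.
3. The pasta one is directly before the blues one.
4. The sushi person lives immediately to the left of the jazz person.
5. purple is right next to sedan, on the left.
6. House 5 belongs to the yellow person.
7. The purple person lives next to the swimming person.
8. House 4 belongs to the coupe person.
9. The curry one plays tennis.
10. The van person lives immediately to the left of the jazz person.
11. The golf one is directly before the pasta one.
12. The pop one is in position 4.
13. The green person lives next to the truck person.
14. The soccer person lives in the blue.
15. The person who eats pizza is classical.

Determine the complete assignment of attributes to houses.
Solution:

House | Music | Food | Sport | Vehicle | Color
----------------------------------------------
  1   | rock | sushi | golf | van | purple
  2   | jazz | pasta | swimming | sedan | green
  3   | blues | curry | tennis | truck | red
  4   | pop | tacos | soccer | coupe | blue
  5   | classical | pizza | chess | wagon | yellow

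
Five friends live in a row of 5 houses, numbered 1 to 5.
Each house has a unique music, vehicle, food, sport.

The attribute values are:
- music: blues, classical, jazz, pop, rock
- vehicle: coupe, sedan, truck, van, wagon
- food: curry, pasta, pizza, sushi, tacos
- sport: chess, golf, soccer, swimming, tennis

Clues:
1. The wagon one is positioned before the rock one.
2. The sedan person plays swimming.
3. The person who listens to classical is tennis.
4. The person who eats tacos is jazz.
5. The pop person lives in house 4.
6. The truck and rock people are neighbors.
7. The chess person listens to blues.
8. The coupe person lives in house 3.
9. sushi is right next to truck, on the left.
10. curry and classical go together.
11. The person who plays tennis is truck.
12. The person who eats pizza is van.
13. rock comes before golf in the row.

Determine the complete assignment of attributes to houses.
Solution:

House | Music | Vehicle | Food | Sport
--------------------------------------
  1   | blues | wagon | sushi | chess
  2   | classical | truck | curry | tennis
  3   | rock | coupe | pasta | soccer
  4   | pop | van | pizza | golf
  5   | jazz | sedan | tacos | swimming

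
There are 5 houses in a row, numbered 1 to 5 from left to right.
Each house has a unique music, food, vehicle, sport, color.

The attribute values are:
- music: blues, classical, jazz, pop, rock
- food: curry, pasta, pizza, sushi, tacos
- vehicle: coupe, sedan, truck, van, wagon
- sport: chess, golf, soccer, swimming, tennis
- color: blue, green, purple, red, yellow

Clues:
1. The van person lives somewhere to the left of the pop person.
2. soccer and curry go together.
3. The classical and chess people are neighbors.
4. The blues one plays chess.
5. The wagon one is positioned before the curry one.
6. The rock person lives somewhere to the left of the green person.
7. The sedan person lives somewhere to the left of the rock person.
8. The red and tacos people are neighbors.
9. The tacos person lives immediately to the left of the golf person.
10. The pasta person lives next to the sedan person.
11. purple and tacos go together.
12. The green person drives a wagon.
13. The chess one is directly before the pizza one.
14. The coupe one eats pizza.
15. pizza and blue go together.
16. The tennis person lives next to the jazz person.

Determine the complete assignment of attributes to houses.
Solution:

House | Music | Food | Vehicle | Sport | Color
----------------------------------------------
  1   | classical | pasta | van | swimming | red
  2   | blues | tacos | sedan | chess | purple
  3   | rock | pizza | coupe | golf | blue
  4   | pop | sushi | wagon | tennis | green
  5   | jazz | curry | truck | soccer | yellow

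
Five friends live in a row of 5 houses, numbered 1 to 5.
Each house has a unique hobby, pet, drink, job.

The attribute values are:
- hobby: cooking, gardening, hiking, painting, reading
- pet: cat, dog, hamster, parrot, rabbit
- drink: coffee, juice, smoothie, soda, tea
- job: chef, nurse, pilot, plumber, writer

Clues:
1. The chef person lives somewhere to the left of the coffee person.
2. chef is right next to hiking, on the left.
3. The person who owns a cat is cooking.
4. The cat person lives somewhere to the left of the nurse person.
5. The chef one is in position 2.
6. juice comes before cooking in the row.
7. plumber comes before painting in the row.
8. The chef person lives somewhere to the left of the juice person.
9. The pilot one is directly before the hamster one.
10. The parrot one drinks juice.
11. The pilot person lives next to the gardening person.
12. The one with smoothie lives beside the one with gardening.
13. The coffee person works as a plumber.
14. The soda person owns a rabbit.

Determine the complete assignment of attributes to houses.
Solution:

House | Hobby | Pet | Drink | Job
---------------------------------
  1   | reading | dog | smoothie | pilot
  2   | gardening | hamster | tea | chef
  3   | hiking | parrot | juice | writer
  4   | cooking | cat | coffee | plumber
  5   | painting | rabbit | soda | nurse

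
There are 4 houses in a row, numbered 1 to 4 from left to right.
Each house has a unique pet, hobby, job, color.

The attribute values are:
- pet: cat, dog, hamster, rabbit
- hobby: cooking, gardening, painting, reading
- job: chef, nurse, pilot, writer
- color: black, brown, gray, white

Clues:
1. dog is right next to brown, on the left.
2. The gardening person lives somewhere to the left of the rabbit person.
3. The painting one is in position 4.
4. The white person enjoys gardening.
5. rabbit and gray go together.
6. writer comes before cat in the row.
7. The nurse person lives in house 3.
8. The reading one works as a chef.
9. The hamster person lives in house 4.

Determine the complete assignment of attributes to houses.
Solution:

House | Pet | Hobby | Job | Color
---------------------------------
  1   | dog | gardening | writer | white
  2   | cat | reading | chef | brown
  3   | rabbit | cooking | nurse | gray
  4   | hamster | painting | pilot | black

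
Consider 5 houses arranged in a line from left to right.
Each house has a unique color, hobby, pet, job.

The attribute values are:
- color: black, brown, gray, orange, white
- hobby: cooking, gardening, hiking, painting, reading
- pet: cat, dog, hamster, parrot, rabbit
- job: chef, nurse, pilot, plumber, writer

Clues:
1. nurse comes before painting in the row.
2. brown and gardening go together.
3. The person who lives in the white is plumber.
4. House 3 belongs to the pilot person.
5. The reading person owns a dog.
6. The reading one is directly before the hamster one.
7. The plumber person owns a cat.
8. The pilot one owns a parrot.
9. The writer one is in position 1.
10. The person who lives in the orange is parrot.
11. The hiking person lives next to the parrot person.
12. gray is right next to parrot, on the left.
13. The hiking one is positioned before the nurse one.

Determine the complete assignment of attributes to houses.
Solution:

House | Color | Hobby | Pet | Job
---------------------------------
  1   | black | reading | dog | writer
  2   | gray | hiking | hamster | chef
  3   | orange | cooking | parrot | pilot
  4   | brown | gardening | rabbit | nurse
  5   | white | painting | cat | plumber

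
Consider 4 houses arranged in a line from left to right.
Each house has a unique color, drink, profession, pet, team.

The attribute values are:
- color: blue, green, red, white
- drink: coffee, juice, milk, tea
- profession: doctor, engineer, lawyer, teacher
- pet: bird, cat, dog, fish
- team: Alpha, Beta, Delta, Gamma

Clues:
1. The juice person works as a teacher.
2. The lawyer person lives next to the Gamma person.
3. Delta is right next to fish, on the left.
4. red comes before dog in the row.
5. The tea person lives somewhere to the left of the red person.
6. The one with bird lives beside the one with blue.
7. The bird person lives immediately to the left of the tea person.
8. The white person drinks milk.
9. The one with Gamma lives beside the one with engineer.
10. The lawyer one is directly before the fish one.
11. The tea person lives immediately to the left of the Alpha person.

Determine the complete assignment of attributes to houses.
Solution:

House | Color | Drink | Profession | Pet | Team
-----------------------------------------------
  1   | white | milk | lawyer | bird | Delta
  2   | blue | tea | doctor | fish | Gamma
  3   | red | coffee | engineer | cat | Alpha
  4   | green | juice | teacher | dog | Beta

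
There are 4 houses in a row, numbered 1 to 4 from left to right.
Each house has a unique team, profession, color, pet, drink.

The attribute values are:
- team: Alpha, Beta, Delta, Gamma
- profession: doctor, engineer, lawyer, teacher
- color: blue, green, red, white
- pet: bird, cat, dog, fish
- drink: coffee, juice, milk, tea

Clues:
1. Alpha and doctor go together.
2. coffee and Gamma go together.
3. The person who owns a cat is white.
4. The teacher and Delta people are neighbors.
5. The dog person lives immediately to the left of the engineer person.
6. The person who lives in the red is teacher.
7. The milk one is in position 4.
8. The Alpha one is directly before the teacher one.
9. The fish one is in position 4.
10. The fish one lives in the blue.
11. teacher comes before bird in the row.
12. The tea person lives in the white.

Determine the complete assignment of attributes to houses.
Solution:

House | Team | Profession | Color | Pet | Drink
-----------------------------------------------
  1   | Alpha | doctor | white | cat | tea
  2   | Gamma | teacher | red | dog | coffee
  3   | Delta | engineer | green | bird | juice
  4   | Beta | lawyer | blue | fish | milk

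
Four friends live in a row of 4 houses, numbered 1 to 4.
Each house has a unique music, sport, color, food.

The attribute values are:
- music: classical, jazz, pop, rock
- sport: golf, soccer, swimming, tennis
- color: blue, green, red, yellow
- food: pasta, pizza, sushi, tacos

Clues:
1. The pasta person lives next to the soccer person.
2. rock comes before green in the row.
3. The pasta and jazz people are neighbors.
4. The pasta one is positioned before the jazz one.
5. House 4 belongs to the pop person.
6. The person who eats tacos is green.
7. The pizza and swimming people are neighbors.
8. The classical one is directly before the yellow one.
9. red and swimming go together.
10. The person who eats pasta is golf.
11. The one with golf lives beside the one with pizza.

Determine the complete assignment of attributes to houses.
Solution:

House | Music | Sport | Color | Food
------------------------------------
  1   | classical | golf | blue | pasta
  2   | jazz | soccer | yellow | pizza
  3   | rock | swimming | red | sushi
  4   | pop | tennis | green | tacos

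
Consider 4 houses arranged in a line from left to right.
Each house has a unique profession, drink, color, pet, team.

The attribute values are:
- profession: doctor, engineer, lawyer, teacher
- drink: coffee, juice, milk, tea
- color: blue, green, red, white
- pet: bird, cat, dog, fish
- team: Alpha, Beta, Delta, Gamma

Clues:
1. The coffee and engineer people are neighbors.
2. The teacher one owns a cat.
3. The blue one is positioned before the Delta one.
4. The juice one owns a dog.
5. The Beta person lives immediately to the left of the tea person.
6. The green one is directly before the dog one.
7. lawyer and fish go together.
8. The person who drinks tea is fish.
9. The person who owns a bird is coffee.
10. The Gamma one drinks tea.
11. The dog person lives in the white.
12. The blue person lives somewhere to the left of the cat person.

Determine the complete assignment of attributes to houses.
Solution:

House | Profession | Drink | Color | Pet | Team
-----------------------------------------------
  1   | doctor | coffee | green | bird | Alpha
  2   | engineer | juice | white | dog | Beta
  3   | lawyer | tea | blue | fish | Gamma
  4   | teacher | milk | red | cat | Delta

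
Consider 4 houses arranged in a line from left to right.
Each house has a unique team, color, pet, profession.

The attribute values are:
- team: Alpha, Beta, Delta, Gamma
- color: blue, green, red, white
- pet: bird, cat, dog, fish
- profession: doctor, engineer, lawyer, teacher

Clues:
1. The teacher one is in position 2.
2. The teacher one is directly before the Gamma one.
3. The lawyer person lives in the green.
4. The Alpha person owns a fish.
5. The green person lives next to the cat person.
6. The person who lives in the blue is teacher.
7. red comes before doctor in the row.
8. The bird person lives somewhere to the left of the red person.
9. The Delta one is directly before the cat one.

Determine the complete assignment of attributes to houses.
Solution:

House | Team | Color | Pet | Profession
---------------------------------------
  1   | Delta | green | bird | lawyer
  2   | Beta | blue | cat | teacher
  3   | Gamma | red | dog | engineer
  4   | Alpha | white | fish | doctor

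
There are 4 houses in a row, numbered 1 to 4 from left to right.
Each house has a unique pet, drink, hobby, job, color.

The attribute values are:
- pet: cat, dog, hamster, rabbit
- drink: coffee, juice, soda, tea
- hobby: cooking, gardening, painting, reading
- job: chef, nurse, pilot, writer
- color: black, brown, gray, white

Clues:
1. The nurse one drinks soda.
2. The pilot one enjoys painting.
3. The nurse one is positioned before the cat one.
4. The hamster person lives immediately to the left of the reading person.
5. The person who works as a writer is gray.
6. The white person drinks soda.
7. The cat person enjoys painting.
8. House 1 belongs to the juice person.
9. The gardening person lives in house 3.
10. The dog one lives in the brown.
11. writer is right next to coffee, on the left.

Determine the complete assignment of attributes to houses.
Solution:

House | Pet | Drink | Hobby | Job | Color
-----------------------------------------
  1   | hamster | juice | cooking | writer | gray
  2   | dog | coffee | reading | chef | brown
  3   | rabbit | soda | gardening | nurse | white
  4   | cat | tea | painting | pilot | black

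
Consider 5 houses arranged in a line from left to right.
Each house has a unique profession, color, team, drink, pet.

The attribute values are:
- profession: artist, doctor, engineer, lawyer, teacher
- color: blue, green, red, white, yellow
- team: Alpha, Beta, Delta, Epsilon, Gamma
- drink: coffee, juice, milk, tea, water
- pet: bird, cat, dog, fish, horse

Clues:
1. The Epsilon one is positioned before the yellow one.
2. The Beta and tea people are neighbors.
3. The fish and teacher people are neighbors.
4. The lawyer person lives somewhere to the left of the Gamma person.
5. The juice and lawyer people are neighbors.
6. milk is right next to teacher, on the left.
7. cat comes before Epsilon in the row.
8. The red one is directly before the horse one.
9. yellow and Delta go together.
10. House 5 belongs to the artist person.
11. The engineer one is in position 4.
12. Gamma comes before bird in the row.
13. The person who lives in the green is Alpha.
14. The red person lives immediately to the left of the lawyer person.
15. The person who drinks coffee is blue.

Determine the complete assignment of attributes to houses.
Solution:

House | Profession | Color | Team | Drink | Pet
-----------------------------------------------
  1   | doctor | green | Alpha | milk | fish
  2   | teacher | red | Beta | juice | cat
  3   | lawyer | white | Epsilon | tea | horse
  4   | engineer | blue | Gamma | coffee | dog
  5   | artist | yellow | Delta | water | bird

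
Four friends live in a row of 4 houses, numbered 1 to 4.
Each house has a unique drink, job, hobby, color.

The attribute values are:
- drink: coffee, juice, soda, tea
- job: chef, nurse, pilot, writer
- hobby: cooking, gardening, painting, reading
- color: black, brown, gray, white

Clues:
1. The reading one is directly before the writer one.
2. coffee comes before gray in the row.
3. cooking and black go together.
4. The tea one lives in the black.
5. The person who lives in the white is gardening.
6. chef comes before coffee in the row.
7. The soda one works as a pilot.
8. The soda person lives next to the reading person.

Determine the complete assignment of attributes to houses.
Solution:

House | Drink | Job | Hobby | Color
-----------------------------------
  1   | tea | chef | cooking | black
  2   | soda | pilot | gardening | white
  3   | coffee | nurse | reading | brown
  4   | juice | writer | painting | gray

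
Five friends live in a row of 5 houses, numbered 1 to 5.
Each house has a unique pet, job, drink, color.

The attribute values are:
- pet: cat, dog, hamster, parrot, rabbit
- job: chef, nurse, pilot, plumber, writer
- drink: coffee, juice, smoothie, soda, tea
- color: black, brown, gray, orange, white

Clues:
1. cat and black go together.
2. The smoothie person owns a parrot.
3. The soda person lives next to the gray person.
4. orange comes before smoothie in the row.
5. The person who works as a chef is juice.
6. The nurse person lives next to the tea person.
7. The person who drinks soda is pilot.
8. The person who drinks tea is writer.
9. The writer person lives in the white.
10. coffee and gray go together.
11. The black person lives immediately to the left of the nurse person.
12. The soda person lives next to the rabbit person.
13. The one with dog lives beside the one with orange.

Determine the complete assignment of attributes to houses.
Solution:

House | Pet | Job | Drink | Color
---------------------------------
  1   | cat | pilot | soda | black
  2   | rabbit | nurse | coffee | gray
  3   | dog | writer | tea | white
  4   | hamster | chef | juice | orange
  5   | parrot | plumber | smoothie | brown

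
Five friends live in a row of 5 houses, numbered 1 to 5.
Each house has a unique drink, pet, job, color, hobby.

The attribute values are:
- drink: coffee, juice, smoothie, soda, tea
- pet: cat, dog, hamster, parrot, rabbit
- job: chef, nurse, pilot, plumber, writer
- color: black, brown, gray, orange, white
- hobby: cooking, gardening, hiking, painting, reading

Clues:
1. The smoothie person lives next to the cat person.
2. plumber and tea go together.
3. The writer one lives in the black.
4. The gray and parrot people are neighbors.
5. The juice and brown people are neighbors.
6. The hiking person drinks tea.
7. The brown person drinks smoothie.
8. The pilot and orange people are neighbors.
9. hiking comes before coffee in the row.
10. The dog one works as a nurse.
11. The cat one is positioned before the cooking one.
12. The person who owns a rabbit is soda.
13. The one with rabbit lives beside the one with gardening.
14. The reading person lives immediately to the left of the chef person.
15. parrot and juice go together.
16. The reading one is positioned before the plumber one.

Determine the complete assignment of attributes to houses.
Solution:

House | Drink | Pet | Job | Color | Hobby
-----------------------------------------
  1   | soda | rabbit | pilot | gray | reading
  2   | juice | parrot | chef | orange | gardening
  3   | smoothie | dog | nurse | brown | painting
  4   | tea | cat | plumber | white | hiking
  5   | coffee | hamster | writer | black | cooking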